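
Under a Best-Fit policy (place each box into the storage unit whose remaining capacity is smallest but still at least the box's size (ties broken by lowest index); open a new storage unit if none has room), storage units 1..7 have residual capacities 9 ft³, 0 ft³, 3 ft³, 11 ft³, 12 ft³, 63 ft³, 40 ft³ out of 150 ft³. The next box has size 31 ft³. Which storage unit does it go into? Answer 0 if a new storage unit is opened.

Storage units with room: storage unit 6 (63 ft³), storage unit 7 (40 ft³).
Tightest fit is storage unit 7 with 40 ft³ free.

7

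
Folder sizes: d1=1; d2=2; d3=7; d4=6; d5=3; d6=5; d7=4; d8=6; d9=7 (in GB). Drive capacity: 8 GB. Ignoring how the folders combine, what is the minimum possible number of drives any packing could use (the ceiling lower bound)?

6 drives

Total size = 1 + 2 + 7 + 6 + 3 + 5 + 4 + 6 + 7 = 41 GB.
⌈41 / 8⌉ = 6.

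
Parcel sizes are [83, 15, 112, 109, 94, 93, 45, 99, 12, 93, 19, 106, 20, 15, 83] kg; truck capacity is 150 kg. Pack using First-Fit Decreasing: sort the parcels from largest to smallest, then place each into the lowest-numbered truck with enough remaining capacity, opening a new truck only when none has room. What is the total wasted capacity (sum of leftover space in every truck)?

352

Sorted descending: 112, 109, 106, 99, 94, 93, 93, 83, 83, 45, 20, 19, 15, 15, 12.
truck 1: place 112 kg, 38 kg left
truck 2: place 109 kg, 41 kg left
truck 3: place 106 kg, 44 kg left
truck 4: place 99 kg, 51 kg left
truck 5: place 94 kg, 56 kg left
truck 6: place 93 kg, 57 kg left
truck 7: place 93 kg, 57 kg left
truck 8: place 83 kg, 67 kg left
truck 9: place 83 kg, 67 kg left
truck 4: place 45 kg, 6 kg left
truck 1: place 20 kg, 18 kg left
truck 2: place 19 kg, 22 kg left
truck 1: place 15 kg, 3 kg left
truck 2: place 15 kg, 7 kg left
truck 3: place 12 kg, 32 kg left
9 trucks × 150 kg = 1350 kg; used 998 kg; unused 352 kg.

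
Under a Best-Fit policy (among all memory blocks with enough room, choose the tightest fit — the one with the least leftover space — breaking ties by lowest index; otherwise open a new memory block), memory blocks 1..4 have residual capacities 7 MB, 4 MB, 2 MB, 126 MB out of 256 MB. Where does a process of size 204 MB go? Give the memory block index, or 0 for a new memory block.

No memory block has ≥ 204 MB free, so a new memory block is opened.

0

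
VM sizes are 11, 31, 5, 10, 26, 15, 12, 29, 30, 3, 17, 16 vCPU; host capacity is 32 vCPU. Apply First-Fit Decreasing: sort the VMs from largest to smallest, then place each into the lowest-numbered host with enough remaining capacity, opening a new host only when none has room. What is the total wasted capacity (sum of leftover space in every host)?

Sorted descending: 31, 30, 29, 26, 17, 16, 15, 12, 11, 10, 5, 3.
Put 31 vCPU in host 1; 1 vCPU remain.
Put 30 vCPU in host 2; 2 vCPU remain.
Put 29 vCPU in host 3; 3 vCPU remain.
Put 26 vCPU in host 4; 6 vCPU remain.
Put 17 vCPU in host 5; 15 vCPU remain.
Put 16 vCPU in host 6; 16 vCPU remain.
Put 15 vCPU in host 5; 0 vCPU remain.
Put 12 vCPU in host 6; 4 vCPU remain.
Put 11 vCPU in host 7; 21 vCPU remain.
Put 10 vCPU in host 7; 11 vCPU remain.
Put 5 vCPU in host 4; 1 vCPU remain.
Put 3 vCPU in host 3; 0 vCPU remain.
7 hosts × 32 vCPU = 224 vCPU; used 205 vCPU; unused 19 vCPU.

19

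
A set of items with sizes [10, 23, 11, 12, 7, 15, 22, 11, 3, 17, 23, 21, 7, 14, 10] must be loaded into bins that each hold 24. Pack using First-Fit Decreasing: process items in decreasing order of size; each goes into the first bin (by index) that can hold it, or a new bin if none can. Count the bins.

Sorted descending: 23, 23, 22, 21, 17, 15, 14, 12, 11, 11, 10, 10, 7, 7, 3.
Put 23 in bin 1; 1 remain.
Put 23 in bin 2; 1 remain.
Put 22 in bin 3; 2 remain.
Put 21 in bin 4; 3 remain.
Put 17 in bin 5; 7 remain.
Put 15 in bin 6; 9 remain.
Put 14 in bin 7; 10 remain.
Put 12 in bin 8; 12 remain.
Put 11 in bin 8; 1 remain.
Put 11 in bin 9; 13 remain.
Put 10 in bin 7; 0 remain.
Put 10 in bin 9; 3 remain.
Put 7 in bin 5; 0 remain.
Put 7 in bin 6; 2 remain.
Put 3 in bin 4; 0 remain.
Final bins: [23] [23] [22] [21,3] [17,7] [15,7] [14,10] [12,11] [11,10].

9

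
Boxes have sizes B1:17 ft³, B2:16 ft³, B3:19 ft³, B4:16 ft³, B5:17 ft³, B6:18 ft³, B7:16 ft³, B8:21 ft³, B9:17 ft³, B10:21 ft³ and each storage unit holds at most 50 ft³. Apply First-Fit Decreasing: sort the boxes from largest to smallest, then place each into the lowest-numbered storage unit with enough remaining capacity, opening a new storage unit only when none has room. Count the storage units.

4 storage units

Sorted descending: 21, 21, 19, 18, 17, 17, 17, 16, 16, 16.
21 ft³ → storage unit 1 (remaining 29 ft³)
21 ft³ → storage unit 1 (remaining 8 ft³)
19 ft³ → storage unit 2 (remaining 31 ft³)
18 ft³ → storage unit 2 (remaining 13 ft³)
17 ft³ → storage unit 3 (remaining 33 ft³)
17 ft³ → storage unit 3 (remaining 16 ft³)
17 ft³ → storage unit 4 (remaining 33 ft³)
16 ft³ → storage unit 3 (remaining 0 ft³)
16 ft³ → storage unit 4 (remaining 17 ft³)
16 ft³ → storage unit 4 (remaining 1 ft³)
Final storage units: [21,21] [19,18] [17,17,16] [17,16,16].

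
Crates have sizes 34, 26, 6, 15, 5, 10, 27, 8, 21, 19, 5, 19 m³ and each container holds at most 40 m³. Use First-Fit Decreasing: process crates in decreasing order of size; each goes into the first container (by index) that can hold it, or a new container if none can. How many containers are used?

Sorted descending: 34, 27, 26, 21, 19, 19, 15, 10, 8, 6, 5, 5.
container 1: place 34 m³, 6 m³ left
container 2: place 27 m³, 13 m³ left
container 3: place 26 m³, 14 m³ left
container 4: place 21 m³, 19 m³ left
container 4: place 19 m³, 0 m³ left
container 5: place 19 m³, 21 m³ left
container 5: place 15 m³, 6 m³ left
container 2: place 10 m³, 3 m³ left
container 3: place 8 m³, 6 m³ left
container 1: place 6 m³, 0 m³ left
container 3: place 5 m³, 1 m³ left
container 5: place 5 m³, 1 m³ left
Final containers: [34,6] [27,10] [26,8,5] [21,19] [19,15,5].

5 containers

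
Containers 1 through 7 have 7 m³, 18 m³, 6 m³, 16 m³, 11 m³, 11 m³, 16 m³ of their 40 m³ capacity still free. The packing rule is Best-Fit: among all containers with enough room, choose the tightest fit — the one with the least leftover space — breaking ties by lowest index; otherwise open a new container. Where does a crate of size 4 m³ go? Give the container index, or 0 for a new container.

Containers with room: container 1 (7 m³), container 2 (18 m³), container 3 (6 m³), container 4 (16 m³), container 5 (11 m³), container 6 (11 m³), container 7 (16 m³).
Tightest fit is container 3 with 6 m³ free.

3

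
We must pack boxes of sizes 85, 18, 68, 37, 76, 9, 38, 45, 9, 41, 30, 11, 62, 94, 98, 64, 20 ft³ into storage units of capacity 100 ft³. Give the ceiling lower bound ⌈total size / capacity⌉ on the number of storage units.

Total size = 85 + 18 + 68 + 37 + 76 + 9 + 38 + 45 + 9 + 41 + 30 + 11 + 62 + 94 + 98 + 64 + 20 = 805 ft³.
⌈805 / 100⌉ = 9.

9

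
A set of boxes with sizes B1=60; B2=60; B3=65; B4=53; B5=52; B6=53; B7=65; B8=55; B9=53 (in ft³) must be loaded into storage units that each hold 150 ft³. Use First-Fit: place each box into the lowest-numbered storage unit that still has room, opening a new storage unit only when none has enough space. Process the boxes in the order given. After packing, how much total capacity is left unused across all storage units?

234

Put B1 (60 ft³) in storage unit 1; 90 ft³ remain.
Put B2 (60 ft³) in storage unit 1; 30 ft³ remain.
Put B3 (65 ft³) in storage unit 2; 85 ft³ remain.
Put B4 (53 ft³) in storage unit 2; 32 ft³ remain.
Put B5 (52 ft³) in storage unit 3; 98 ft³ remain.
Put B6 (53 ft³) in storage unit 3; 45 ft³ remain.
Put B7 (65 ft³) in storage unit 4; 85 ft³ remain.
Put B8 (55 ft³) in storage unit 4; 30 ft³ remain.
Put B9 (53 ft³) in storage unit 5; 97 ft³ remain.
5 storage units × 150 ft³ = 750 ft³; used 516 ft³; unused 234 ft³.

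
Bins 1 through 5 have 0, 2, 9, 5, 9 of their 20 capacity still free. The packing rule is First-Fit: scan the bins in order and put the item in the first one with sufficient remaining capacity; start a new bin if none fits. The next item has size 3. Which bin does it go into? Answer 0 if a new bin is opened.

Bins with room: bin 3 (9), bin 4 (5), bin 5 (9).
The first with room is bin 3.

3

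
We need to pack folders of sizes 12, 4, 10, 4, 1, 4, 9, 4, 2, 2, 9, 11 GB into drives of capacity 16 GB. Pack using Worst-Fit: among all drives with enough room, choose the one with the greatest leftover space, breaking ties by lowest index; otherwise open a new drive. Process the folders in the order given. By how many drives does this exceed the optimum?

1

Worst-Fit: [12,4] [10,4,1] [4,9] [4,2,2] [9] [11] → 6 drives.
Total size 72 GB; any packing needs at least ⌈72/16⌉ = 5 drives.
An optimal packing achieves that bound: [12,4] [11,4,1] [10,4,2] [9,4,2] [9] → 5 drives.
Excess: 6 − 5 = 1.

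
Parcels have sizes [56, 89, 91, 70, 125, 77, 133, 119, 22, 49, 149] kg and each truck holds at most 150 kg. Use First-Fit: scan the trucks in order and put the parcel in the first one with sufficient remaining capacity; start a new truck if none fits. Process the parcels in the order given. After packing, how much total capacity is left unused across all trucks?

56 kg → truck 1 (remaining 94 kg)
89 kg → truck 1 (remaining 5 kg)
91 kg → truck 2 (remaining 59 kg)
70 kg → truck 3 (remaining 80 kg)
125 kg → truck 4 (remaining 25 kg)
77 kg → truck 3 (remaining 3 kg)
133 kg → truck 5 (remaining 17 kg)
119 kg → truck 6 (remaining 31 kg)
22 kg → truck 2 (remaining 37 kg)
49 kg → truck 7 (remaining 101 kg)
149 kg → truck 8 (remaining 1 kg)
8 trucks × 150 kg = 1200 kg; used 980 kg; unused 220 kg.

220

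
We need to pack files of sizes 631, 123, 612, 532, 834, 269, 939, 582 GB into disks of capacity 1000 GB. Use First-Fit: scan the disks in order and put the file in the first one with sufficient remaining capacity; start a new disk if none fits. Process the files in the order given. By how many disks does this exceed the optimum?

First-Fit: [631,123] [612,269] [532] [834] [939] [582] → 6 disks.
6 files exceed 500 GB (half the capacity), and no two of those can share a disk, so at least 6 disks are needed.
So 6 is already optimal.

0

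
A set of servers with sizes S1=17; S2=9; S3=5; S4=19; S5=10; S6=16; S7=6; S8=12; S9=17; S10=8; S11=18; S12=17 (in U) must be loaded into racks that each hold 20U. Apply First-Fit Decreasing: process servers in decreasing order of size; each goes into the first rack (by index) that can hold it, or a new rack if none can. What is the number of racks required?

9

Sorted descending: 19, 18, 17, 17, 17, 16, 12, 10, 9, 8, 6, 5.
19U → rack 1 (remaining 1U)
18U → rack 2 (remaining 2U)
17U → rack 3 (remaining 3U)
17U → rack 4 (remaining 3U)
17U → rack 5 (remaining 3U)
16U → rack 6 (remaining 4U)
12U → rack 7 (remaining 8U)
10U → rack 8 (remaining 10U)
9U → rack 8 (remaining 1U)
8U → rack 7 (remaining 0U)
6U → rack 9 (remaining 14U)
5U → rack 9 (remaining 9U)
Final racks: [19] [18] [17] [17] [17] [16] [12,8] [10,9] [6,5].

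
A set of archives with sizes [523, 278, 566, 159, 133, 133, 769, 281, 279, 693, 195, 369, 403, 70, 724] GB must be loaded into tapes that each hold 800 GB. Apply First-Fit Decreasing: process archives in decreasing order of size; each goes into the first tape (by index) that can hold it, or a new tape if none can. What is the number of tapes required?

Sorted descending: 769, 724, 693, 566, 523, 403, 369, 281, 279, 278, 195, 159, 133, 133, 70.
tape 1: place 769 GB, 31 GB left
tape 2: place 724 GB, 76 GB left
tape 3: place 693 GB, 107 GB left
tape 4: place 566 GB, 234 GB left
tape 5: place 523 GB, 277 GB left
tape 6: place 403 GB, 397 GB left
tape 6: place 369 GB, 28 GB left
tape 7: place 281 GB, 519 GB left
tape 7: place 279 GB, 240 GB left
tape 8: place 278 GB, 522 GB left
tape 4: place 195 GB, 39 GB left
tape 5: place 159 GB, 118 GB left
tape 7: place 133 GB, 107 GB left
tape 8: place 133 GB, 389 GB left
tape 2: place 70 GB, 6 GB left

8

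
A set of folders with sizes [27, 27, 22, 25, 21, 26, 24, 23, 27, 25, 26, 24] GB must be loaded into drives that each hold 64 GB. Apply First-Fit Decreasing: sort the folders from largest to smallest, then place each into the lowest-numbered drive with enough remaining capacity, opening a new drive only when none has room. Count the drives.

6 drives

Sorted descending: 27, 27, 27, 26, 26, 25, 25, 24, 24, 23, 22, 21.
Put 27 GB in drive 1; 37 GB remain.
Put 27 GB in drive 1; 10 GB remain.
Put 27 GB in drive 2; 37 GB remain.
Put 26 GB in drive 2; 11 GB remain.
Put 26 GB in drive 3; 38 GB remain.
Put 25 GB in drive 3; 13 GB remain.
Put 25 GB in drive 4; 39 GB remain.
Put 24 GB in drive 4; 15 GB remain.
Put 24 GB in drive 5; 40 GB remain.
Put 23 GB in drive 5; 17 GB remain.
Put 22 GB in drive 6; 42 GB remain.
Put 21 GB in drive 6; 21 GB remain.
Final drives: [27,27] [27,26] [26,25] [25,24] [24,23] [22,21].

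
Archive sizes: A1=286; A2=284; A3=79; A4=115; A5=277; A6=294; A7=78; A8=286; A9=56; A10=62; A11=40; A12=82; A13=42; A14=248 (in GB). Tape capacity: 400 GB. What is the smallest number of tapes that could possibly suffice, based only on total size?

Total size = 286 + 284 + 79 + 115 + 277 + 294 + 78 + 286 + 56 + 62 + 40 + 82 + 42 + 248 = 2229 GB.
⌈2229 / 400⌉ = 6.

6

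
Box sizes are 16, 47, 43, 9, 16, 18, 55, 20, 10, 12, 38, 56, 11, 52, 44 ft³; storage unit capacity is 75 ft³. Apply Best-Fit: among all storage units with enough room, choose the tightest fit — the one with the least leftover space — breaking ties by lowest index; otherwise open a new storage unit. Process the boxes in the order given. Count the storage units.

storage unit 1: place 16 ft³, 59 ft³ left
storage unit 1: place 47 ft³, 12 ft³ left
storage unit 2: place 43 ft³, 32 ft³ left
storage unit 1: place 9 ft³, 3 ft³ left
storage unit 2: place 16 ft³, 16 ft³ left
storage unit 3: place 18 ft³, 57 ft³ left
storage unit 3: place 55 ft³, 2 ft³ left
storage unit 4: place 20 ft³, 55 ft³ left
storage unit 2: place 10 ft³, 6 ft³ left
storage unit 4: place 12 ft³, 43 ft³ left
storage unit 4: place 38 ft³, 5 ft³ left
storage unit 5: place 56 ft³, 19 ft³ left
storage unit 5: place 11 ft³, 8 ft³ left
storage unit 6: place 52 ft³, 23 ft³ left
storage unit 7: place 44 ft³, 31 ft³ left

7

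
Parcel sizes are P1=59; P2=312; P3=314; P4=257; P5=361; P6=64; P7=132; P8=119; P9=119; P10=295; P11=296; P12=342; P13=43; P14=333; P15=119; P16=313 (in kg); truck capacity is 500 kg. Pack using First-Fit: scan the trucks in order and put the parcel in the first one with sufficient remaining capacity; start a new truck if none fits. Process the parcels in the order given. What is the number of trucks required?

9

truck 1: place P1 (59 kg), 441 kg left
truck 1: place P2 (312 kg), 129 kg left
truck 2: place P3 (314 kg), 186 kg left
truck 3: place P4 (257 kg), 243 kg left
truck 4: place P5 (361 kg), 139 kg left
truck 1: place P6 (64 kg), 65 kg left
truck 2: place P7 (132 kg), 54 kg left
truck 3: place P8 (119 kg), 124 kg left
truck 3: place P9 (119 kg), 5 kg left
truck 5: place P10 (295 kg), 205 kg left
truck 6: place P11 (296 kg), 204 kg left
truck 7: place P12 (342 kg), 158 kg left
truck 1: place P13 (43 kg), 22 kg left
truck 8: place P14 (333 kg), 167 kg left
truck 4: place P15 (119 kg), 20 kg left
truck 9: place P16 (313 kg), 187 kg left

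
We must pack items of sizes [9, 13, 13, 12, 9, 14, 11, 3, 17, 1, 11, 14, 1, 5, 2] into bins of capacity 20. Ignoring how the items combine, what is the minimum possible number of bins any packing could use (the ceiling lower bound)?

7

Total size = 9 + 13 + 13 + 12 + 9 + 14 + 11 + 3 + 17 + 1 + 11 + 14 + 1 + 5 + 2 = 135.
⌈135 / 20⌉ = 7.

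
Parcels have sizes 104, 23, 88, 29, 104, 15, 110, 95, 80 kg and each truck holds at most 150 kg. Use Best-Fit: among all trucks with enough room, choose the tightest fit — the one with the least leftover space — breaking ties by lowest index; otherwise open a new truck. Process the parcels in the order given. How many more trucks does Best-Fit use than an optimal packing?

Best-Fit: [104,23,15] [88,29] [104] [110] [95] [80] → 6 trucks.
6 parcels exceed 75 kg (half the capacity), and no two of those can share a truck, so at least 6 trucks are needed.
So 6 is already optimal.

0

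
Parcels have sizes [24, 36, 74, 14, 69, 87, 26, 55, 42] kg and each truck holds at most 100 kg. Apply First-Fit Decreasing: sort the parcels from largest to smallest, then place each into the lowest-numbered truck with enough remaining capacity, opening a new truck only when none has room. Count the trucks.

5

Sorted descending: 87, 74, 69, 55, 42, 36, 26, 24, 14.
truck 1: place 87 kg, 13 kg left
truck 2: place 74 kg, 26 kg left
truck 3: place 69 kg, 31 kg left
truck 4: place 55 kg, 45 kg left
truck 4: place 42 kg, 3 kg left
truck 5: place 36 kg, 64 kg left
truck 2: place 26 kg, 0 kg left
truck 3: place 24 kg, 7 kg left
truck 5: place 14 kg, 50 kg left
Final trucks: [87] [74,26] [69,24] [55,42] [36,14].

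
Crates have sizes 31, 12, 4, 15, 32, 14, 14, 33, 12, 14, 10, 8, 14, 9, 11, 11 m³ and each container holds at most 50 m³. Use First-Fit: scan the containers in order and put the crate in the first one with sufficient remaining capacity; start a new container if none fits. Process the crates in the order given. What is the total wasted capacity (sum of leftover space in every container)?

56

31 m³ → container 1 (remaining 19 m³)
12 m³ → container 1 (remaining 7 m³)
4 m³ → container 1 (remaining 3 m³)
15 m³ → container 2 (remaining 35 m³)
32 m³ → container 2 (remaining 3 m³)
14 m³ → container 3 (remaining 36 m³)
14 m³ → container 3 (remaining 22 m³)
33 m³ → container 4 (remaining 17 m³)
12 m³ → container 3 (remaining 10 m³)
14 m³ → container 4 (remaining 3 m³)
10 m³ → container 3 (remaining 0 m³)
8 m³ → container 5 (remaining 42 m³)
14 m³ → container 5 (remaining 28 m³)
9 m³ → container 5 (remaining 19 m³)
11 m³ → container 5 (remaining 8 m³)
11 m³ → container 6 (remaining 39 m³)
6 containers × 50 m³ = 300 m³; used 244 m³; unused 56 m³.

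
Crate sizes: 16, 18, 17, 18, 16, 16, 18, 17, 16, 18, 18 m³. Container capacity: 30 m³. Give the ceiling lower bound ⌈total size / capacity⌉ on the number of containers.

Total size = 16 + 18 + 17 + 18 + 16 + 16 + 18 + 17 + 16 + 18 + 18 = 188 m³.
⌈188 / 30⌉ = 7.

7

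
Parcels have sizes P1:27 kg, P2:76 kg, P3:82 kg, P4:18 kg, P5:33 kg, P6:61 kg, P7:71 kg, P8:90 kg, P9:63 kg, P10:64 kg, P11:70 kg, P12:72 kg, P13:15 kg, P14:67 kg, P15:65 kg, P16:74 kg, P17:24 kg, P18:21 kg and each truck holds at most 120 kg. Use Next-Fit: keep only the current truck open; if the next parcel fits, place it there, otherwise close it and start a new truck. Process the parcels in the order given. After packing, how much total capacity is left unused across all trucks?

447

Put P1 (27 kg) in truck 1; 93 kg remain.
Put P2 (76 kg) in truck 1; 17 kg remain.
Put P3 (82 kg) in truck 2; 38 kg remain.
Put P4 (18 kg) in truck 2; 20 kg remain.
Put P5 (33 kg) in truck 3; 87 kg remain.
Put P6 (61 kg) in truck 3; 26 kg remain.
Put P7 (71 kg) in truck 4; 49 kg remain.
Put P8 (90 kg) in truck 5; 30 kg remain.
Put P9 (63 kg) in truck 6; 57 kg remain.
Put P10 (64 kg) in truck 7; 56 kg remain.
Put P11 (70 kg) in truck 8; 50 kg remain.
Put P12 (72 kg) in truck 9; 48 kg remain.
Put P13 (15 kg) in truck 9; 33 kg remain.
Put P14 (67 kg) in truck 10; 53 kg remain.
Put P15 (65 kg) in truck 11; 55 kg remain.
Put P16 (74 kg) in truck 12; 46 kg remain.
Put P17 (24 kg) in truck 12; 22 kg remain.
Put P18 (21 kg) in truck 12; 1 kg remain.
12 trucks × 120 kg = 1440 kg; used 993 kg; unused 447 kg.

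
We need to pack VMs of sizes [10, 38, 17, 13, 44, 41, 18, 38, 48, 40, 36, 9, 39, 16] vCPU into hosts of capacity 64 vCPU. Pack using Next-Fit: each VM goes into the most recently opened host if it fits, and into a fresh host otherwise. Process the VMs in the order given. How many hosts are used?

10 vCPU → host 1 (remaining 54 vCPU)
38 vCPU → host 1 (remaining 16 vCPU)
17 vCPU → host 2 (remaining 47 vCPU)
13 vCPU → host 2 (remaining 34 vCPU)
44 vCPU → host 3 (remaining 20 vCPU)
41 vCPU → host 4 (remaining 23 vCPU)
18 vCPU → host 4 (remaining 5 vCPU)
38 vCPU → host 5 (remaining 26 vCPU)
48 vCPU → host 6 (remaining 16 vCPU)
40 vCPU → host 7 (remaining 24 vCPU)
36 vCPU → host 8 (remaining 28 vCPU)
9 vCPU → host 8 (remaining 19 vCPU)
39 vCPU → host 9 (remaining 25 vCPU)
16 vCPU → host 9 (remaining 9 vCPU)

9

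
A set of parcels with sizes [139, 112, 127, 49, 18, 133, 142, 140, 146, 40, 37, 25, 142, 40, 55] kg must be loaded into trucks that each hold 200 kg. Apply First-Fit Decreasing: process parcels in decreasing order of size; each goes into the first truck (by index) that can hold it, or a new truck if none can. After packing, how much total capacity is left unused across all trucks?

Sorted descending: 146, 142, 142, 140, 139, 133, 127, 112, 55, 49, 40, 40, 37, 25, 18.
Put 146 kg in truck 1; 54 kg remain.
Put 142 kg in truck 2; 58 kg remain.
Put 142 kg in truck 3; 58 kg remain.
Put 140 kg in truck 4; 60 kg remain.
Put 139 kg in truck 5; 61 kg remain.
Put 133 kg in truck 6; 67 kg remain.
Put 127 kg in truck 7; 73 kg remain.
Put 112 kg in truck 8; 88 kg remain.
Put 55 kg in truck 2; 3 kg remain.
Put 49 kg in truck 1; 5 kg remain.
Put 40 kg in truck 3; 18 kg remain.
Put 40 kg in truck 4; 20 kg remain.
Put 37 kg in truck 5; 24 kg remain.
Put 25 kg in truck 6; 42 kg remain.
Put 18 kg in truck 3; 0 kg remain.
8 trucks × 200 kg = 1600 kg; used 1345 kg; unused 255 kg.

255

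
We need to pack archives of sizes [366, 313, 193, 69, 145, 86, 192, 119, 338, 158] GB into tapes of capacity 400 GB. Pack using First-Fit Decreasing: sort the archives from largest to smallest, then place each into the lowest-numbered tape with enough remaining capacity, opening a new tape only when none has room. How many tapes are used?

Sorted descending: 366, 338, 313, 193, 192, 158, 145, 119, 86, 69.
Put 366 GB in tape 1; 34 GB remain.
Put 338 GB in tape 2; 62 GB remain.
Put 313 GB in tape 3; 87 GB remain.
Put 193 GB in tape 4; 207 GB remain.
Put 192 GB in tape 4; 15 GB remain.
Put 158 GB in tape 5; 242 GB remain.
Put 145 GB in tape 5; 97 GB remain.
Put 119 GB in tape 6; 281 GB remain.
Put 86 GB in tape 3; 1 GB remain.
Put 69 GB in tape 5; 28 GB remain.
Final tapes: [366] [338] [313,86] [193,192] [158,145,69] [119].

6 tapes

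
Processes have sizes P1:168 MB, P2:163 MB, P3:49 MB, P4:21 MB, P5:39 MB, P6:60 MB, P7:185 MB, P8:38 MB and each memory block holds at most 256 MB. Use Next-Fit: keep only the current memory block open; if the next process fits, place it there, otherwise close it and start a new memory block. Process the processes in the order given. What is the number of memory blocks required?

4

Put P1 (168 MB) in memory block 1; 88 MB remain.
Put P2 (163 MB) in memory block 2; 93 MB remain.
Put P3 (49 MB) in memory block 2; 44 MB remain.
Put P4 (21 MB) in memory block 2; 23 MB remain.
Put P5 (39 MB) in memory block 3; 217 MB remain.
Put P6 (60 MB) in memory block 3; 157 MB remain.
Put P7 (185 MB) in memory block 4; 71 MB remain.
Put P8 (38 MB) in memory block 4; 33 MB remain.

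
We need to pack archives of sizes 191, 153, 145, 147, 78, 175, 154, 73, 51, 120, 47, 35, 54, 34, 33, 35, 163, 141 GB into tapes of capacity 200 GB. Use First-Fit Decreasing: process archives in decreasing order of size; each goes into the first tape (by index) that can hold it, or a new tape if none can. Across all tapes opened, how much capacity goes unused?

171

Sorted descending: 191, 175, 163, 154, 153, 147, 145, 141, 120, 78, 73, 54, 51, 47, 35, 35, 34, 33.
191 GB → tape 1 (remaining 9 GB)
175 GB → tape 2 (remaining 25 GB)
163 GB → tape 3 (remaining 37 GB)
154 GB → tape 4 (remaining 46 GB)
153 GB → tape 5 (remaining 47 GB)
147 GB → tape 6 (remaining 53 GB)
145 GB → tape 7 (remaining 55 GB)
141 GB → tape 8 (remaining 59 GB)
120 GB → tape 9 (remaining 80 GB)
78 GB → tape 9 (remaining 2 GB)
73 GB → tape 10 (remaining 127 GB)
54 GB → tape 7 (remaining 1 GB)
51 GB → tape 6 (remaining 2 GB)
47 GB → tape 5 (remaining 0 GB)
35 GB → tape 3 (remaining 2 GB)
35 GB → tape 4 (remaining 11 GB)
34 GB → tape 8 (remaining 25 GB)
33 GB → tape 10 (remaining 94 GB)
10 tapes × 200 GB = 2000 GB; used 1829 GB; unused 171 GB.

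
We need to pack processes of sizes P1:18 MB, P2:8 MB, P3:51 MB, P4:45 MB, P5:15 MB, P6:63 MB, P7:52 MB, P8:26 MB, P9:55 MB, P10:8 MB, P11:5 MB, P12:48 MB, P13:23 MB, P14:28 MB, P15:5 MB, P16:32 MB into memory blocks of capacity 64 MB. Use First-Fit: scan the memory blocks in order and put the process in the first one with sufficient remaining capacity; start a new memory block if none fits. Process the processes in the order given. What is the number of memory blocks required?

9

memory block 1: place P1 (18 MB), 46 MB left
memory block 1: place P2 (8 MB), 38 MB left
memory block 2: place P3 (51 MB), 13 MB left
memory block 3: place P4 (45 MB), 19 MB left
memory block 1: place P5 (15 MB), 23 MB left
memory block 4: place P6 (63 MB), 1 MB left
memory block 5: place P7 (52 MB), 12 MB left
memory block 6: place P8 (26 MB), 38 MB left
memory block 7: place P9 (55 MB), 9 MB left
memory block 1: place P10 (8 MB), 15 MB left
memory block 1: place P11 (5 MB), 10 MB left
memory block 8: place P12 (48 MB), 16 MB left
memory block 6: place P13 (23 MB), 15 MB left
memory block 9: place P14 (28 MB), 36 MB left
memory block 1: place P15 (5 MB), 5 MB left
memory block 9: place P16 (32 MB), 4 MB left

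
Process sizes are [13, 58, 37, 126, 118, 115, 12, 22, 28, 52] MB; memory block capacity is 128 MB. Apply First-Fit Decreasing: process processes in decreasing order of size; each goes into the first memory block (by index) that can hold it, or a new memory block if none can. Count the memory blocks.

5

Sorted descending: 126, 118, 115, 58, 52, 37, 28, 22, 13, 12.
126 MB → memory block 1 (remaining 2 MB)
118 MB → memory block 2 (remaining 10 MB)
115 MB → memory block 3 (remaining 13 MB)
58 MB → memory block 4 (remaining 70 MB)
52 MB → memory block 4 (remaining 18 MB)
37 MB → memory block 5 (remaining 91 MB)
28 MB → memory block 5 (remaining 63 MB)
22 MB → memory block 5 (remaining 41 MB)
13 MB → memory block 3 (remaining 0 MB)
12 MB → memory block 4 (remaining 6 MB)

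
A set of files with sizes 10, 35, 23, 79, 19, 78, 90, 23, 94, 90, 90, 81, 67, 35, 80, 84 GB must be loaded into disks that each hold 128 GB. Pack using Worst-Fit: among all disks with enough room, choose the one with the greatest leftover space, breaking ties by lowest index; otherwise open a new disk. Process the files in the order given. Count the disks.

11

disk 1: place 10 GB, 118 GB left
disk 1: place 35 GB, 83 GB left
disk 1: place 23 GB, 60 GB left
disk 2: place 79 GB, 49 GB left
disk 1: place 19 GB, 41 GB left
disk 3: place 78 GB, 50 GB left
disk 4: place 90 GB, 38 GB left
disk 3: place 23 GB, 27 GB left
disk 5: place 94 GB, 34 GB left
disk 6: place 90 GB, 38 GB left
disk 7: place 90 GB, 38 GB left
disk 8: place 81 GB, 47 GB left
disk 9: place 67 GB, 61 GB left
disk 9: place 35 GB, 26 GB left
disk 10: place 80 GB, 48 GB left
disk 11: place 84 GB, 44 GB left
Final disks: [10,35,23,19] [79] [78,23] [90] [94] [90] [90] [81] [67,35] [80] [84].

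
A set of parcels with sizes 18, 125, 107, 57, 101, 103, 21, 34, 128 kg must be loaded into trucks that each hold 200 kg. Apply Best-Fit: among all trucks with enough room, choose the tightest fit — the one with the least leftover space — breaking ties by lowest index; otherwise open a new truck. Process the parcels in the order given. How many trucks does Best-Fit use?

5

truck 1: place 18 kg, 182 kg left
truck 1: place 125 kg, 57 kg left
truck 2: place 107 kg, 93 kg left
truck 1: place 57 kg, 0 kg left
truck 3: place 101 kg, 99 kg left
truck 4: place 103 kg, 97 kg left
truck 2: place 21 kg, 72 kg left
truck 2: place 34 kg, 38 kg left
truck 5: place 128 kg, 72 kg left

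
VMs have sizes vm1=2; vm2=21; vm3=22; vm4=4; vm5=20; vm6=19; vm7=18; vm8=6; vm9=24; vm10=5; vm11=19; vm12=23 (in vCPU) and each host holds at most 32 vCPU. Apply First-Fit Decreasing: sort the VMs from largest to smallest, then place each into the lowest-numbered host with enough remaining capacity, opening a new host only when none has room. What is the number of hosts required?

8

Sorted descending: 24, 23, 22, 21, 20, 19, 19, 18, 6, 5, 4, 2.
Put 24 vCPU in host 1; 8 vCPU remain.
Put 23 vCPU in host 2; 9 vCPU remain.
Put 22 vCPU in host 3; 10 vCPU remain.
Put 21 vCPU in host 4; 11 vCPU remain.
Put 20 vCPU in host 5; 12 vCPU remain.
Put 19 vCPU in host 6; 13 vCPU remain.
Put 19 vCPU in host 7; 13 vCPU remain.
Put 18 vCPU in host 8; 14 vCPU remain.
Put 6 vCPU in host 1; 2 vCPU remain.
Put 5 vCPU in host 2; 4 vCPU remain.
Put 4 vCPU in host 2; 0 vCPU remain.
Put 2 vCPU in host 1; 0 vCPU remain.
Final hosts: [24,6,2] [23,5,4] [22] [21] [20] [19] [19] [18].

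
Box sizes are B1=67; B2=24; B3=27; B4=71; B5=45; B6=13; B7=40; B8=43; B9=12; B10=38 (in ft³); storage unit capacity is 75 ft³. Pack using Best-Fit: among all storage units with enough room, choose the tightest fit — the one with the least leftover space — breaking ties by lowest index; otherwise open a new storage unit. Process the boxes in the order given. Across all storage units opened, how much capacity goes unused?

145

storage unit 1: place B1 (67 ft³), 8 ft³ left
storage unit 2: place B2 (24 ft³), 51 ft³ left
storage unit 2: place B3 (27 ft³), 24 ft³ left
storage unit 3: place B4 (71 ft³), 4 ft³ left
storage unit 4: place B5 (45 ft³), 30 ft³ left
storage unit 2: place B6 (13 ft³), 11 ft³ left
storage unit 5: place B7 (40 ft³), 35 ft³ left
storage unit 6: place B8 (43 ft³), 32 ft³ left
storage unit 4: place B9 (12 ft³), 18 ft³ left
storage unit 7: place B10 (38 ft³), 37 ft³ left
7 storage units × 75 ft³ = 525 ft³; used 380 ft³; unused 145 ft³.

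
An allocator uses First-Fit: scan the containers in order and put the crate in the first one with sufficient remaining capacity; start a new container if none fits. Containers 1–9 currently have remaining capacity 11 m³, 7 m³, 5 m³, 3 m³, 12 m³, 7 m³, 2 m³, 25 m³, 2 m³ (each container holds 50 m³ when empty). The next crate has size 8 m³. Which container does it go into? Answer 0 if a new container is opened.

Containers with room: container 1 (11 m³), container 5 (12 m³), container 8 (25 m³).
The first with room is container 1.

1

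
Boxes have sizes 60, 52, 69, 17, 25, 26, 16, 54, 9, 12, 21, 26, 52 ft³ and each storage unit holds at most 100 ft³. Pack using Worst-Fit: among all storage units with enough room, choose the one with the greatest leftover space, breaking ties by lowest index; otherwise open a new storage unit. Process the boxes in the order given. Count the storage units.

Put 60 ft³ in storage unit 1; 40 ft³ remain.
Put 52 ft³ in storage unit 2; 48 ft³ remain.
Put 69 ft³ in storage unit 3; 31 ft³ remain.
Put 17 ft³ in storage unit 2; 31 ft³ remain.
Put 25 ft³ in storage unit 1; 15 ft³ remain.
Put 26 ft³ in storage unit 2; 5 ft³ remain.
Put 16 ft³ in storage unit 3; 15 ft³ remain.
Put 54 ft³ in storage unit 4; 46 ft³ remain.
Put 9 ft³ in storage unit 4; 37 ft³ remain.
Put 12 ft³ in storage unit 4; 25 ft³ remain.
Put 21 ft³ in storage unit 4; 4 ft³ remain.
Put 26 ft³ in storage unit 5; 74 ft³ remain.
Put 52 ft³ in storage unit 5; 22 ft³ remain.
Final storage units: [60,25] [52,17,26] [69,16] [54,9,12,21] [26,52].

5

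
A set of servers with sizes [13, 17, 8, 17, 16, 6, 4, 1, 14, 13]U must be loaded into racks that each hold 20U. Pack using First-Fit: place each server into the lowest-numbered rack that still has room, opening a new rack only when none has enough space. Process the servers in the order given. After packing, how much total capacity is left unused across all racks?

rack 1: place 13U, 7U left
rack 2: place 17U, 3U left
rack 3: place 8U, 12U left
rack 4: place 17U, 3U left
rack 5: place 16U, 4U left
rack 1: place 6U, 1U left
rack 3: place 4U, 8U left
rack 1: place 1U, 0U left
rack 6: place 14U, 6U left
rack 7: place 13U, 7U left
7 racks × 20U = 140U; used 109U; unused 31U.

31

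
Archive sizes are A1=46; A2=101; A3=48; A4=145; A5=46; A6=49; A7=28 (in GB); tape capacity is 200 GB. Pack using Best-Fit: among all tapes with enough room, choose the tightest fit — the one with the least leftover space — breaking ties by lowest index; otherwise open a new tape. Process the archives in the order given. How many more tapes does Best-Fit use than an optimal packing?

Best-Fit: [46,101,48] [145,46] [49,28] → 3 tapes.
Total size 463 GB; any packing needs at least ⌈463/200⌉ = 3 tapes.
So 3 is already optimal.

0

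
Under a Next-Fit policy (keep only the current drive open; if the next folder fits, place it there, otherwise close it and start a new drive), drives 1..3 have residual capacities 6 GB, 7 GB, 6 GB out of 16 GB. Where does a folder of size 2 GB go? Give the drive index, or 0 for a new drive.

Next-Fit only looks at drive 3, which has 6 GB free.
2 GB fits there.

3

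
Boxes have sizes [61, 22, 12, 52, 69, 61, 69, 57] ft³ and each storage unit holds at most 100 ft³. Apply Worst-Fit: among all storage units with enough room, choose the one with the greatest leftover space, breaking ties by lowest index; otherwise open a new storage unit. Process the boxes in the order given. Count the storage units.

6

61 ft³ → storage unit 1 (remaining 39 ft³)
22 ft³ → storage unit 1 (remaining 17 ft³)
12 ft³ → storage unit 1 (remaining 5 ft³)
52 ft³ → storage unit 2 (remaining 48 ft³)
69 ft³ → storage unit 3 (remaining 31 ft³)
61 ft³ → storage unit 4 (remaining 39 ft³)
69 ft³ → storage unit 5 (remaining 31 ft³)
57 ft³ → storage unit 6 (remaining 43 ft³)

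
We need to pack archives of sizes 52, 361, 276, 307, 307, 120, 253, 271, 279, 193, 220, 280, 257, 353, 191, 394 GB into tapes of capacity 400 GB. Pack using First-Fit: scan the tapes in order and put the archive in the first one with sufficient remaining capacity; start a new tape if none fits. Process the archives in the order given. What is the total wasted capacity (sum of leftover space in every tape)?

1086

tape 1: place 52 GB, 348 GB left
tape 2: place 361 GB, 39 GB left
tape 1: place 276 GB, 72 GB left
tape 3: place 307 GB, 93 GB left
tape 4: place 307 GB, 93 GB left
tape 5: place 120 GB, 280 GB left
tape 5: place 253 GB, 27 GB left
tape 6: place 271 GB, 129 GB left
tape 7: place 279 GB, 121 GB left
tape 8: place 193 GB, 207 GB left
tape 9: place 220 GB, 180 GB left
tape 10: place 280 GB, 120 GB left
tape 11: place 257 GB, 143 GB left
tape 12: place 353 GB, 47 GB left
tape 8: place 191 GB, 16 GB left
tape 13: place 394 GB, 6 GB left
13 tapes × 400 GB = 5200 GB; used 4114 GB; unused 1086 GB.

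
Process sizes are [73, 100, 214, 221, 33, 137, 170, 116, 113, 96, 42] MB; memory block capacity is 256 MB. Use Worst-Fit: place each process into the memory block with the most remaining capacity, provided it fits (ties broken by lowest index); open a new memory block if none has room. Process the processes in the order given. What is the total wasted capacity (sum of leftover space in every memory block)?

memory block 1: place 73 MB, 183 MB left
memory block 1: place 100 MB, 83 MB left
memory block 2: place 214 MB, 42 MB left
memory block 3: place 221 MB, 35 MB left
memory block 1: place 33 MB, 50 MB left
memory block 4: place 137 MB, 119 MB left
memory block 5: place 170 MB, 86 MB left
memory block 4: place 116 MB, 3 MB left
memory block 6: place 113 MB, 143 MB left
memory block 6: place 96 MB, 47 MB left
memory block 5: place 42 MB, 44 MB left
6 memory blocks × 256 MB = 1536 MB; used 1315 MB; unused 221 MB.

221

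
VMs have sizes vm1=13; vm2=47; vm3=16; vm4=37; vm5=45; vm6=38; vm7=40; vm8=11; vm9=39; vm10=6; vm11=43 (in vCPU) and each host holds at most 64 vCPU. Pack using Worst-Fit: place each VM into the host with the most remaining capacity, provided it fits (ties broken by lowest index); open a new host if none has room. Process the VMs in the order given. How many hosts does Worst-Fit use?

7 hosts

vm1 (13 vCPU) → host 1 (remaining 51 vCPU)
vm2 (47 vCPU) → host 1 (remaining 4 vCPU)
vm3 (16 vCPU) → host 2 (remaining 48 vCPU)
vm4 (37 vCPU) → host 2 (remaining 11 vCPU)
vm5 (45 vCPU) → host 3 (remaining 19 vCPU)
vm6 (38 vCPU) → host 4 (remaining 26 vCPU)
vm7 (40 vCPU) → host 5 (remaining 24 vCPU)
vm8 (11 vCPU) → host 4 (remaining 15 vCPU)
vm9 (39 vCPU) → host 6 (remaining 25 vCPU)
vm10 (6 vCPU) → host 6 (remaining 19 vCPU)
vm11 (43 vCPU) → host 7 (remaining 21 vCPU)
Final hosts: [13,47] [16,37] [45] [38,11] [40] [39,6] [43].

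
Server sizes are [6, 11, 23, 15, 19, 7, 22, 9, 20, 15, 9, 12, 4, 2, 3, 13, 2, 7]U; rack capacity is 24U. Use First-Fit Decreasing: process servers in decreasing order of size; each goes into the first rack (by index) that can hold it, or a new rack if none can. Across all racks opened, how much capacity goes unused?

17

Sorted descending: 23, 22, 20, 19, 15, 15, 13, 12, 11, 9, 9, 7, 7, 6, 4, 3, 2, 2.
Put 23U in rack 1; 1U remain.
Put 22U in rack 2; 2U remain.
Put 20U in rack 3; 4U remain.
Put 19U in rack 4; 5U remain.
Put 15U in rack 5; 9U remain.
Put 15U in rack 6; 9U remain.
Put 13U in rack 7; 11U remain.
Put 12U in rack 8; 12U remain.
Put 11U in rack 7; 0U remain.
Put 9U in rack 5; 0U remain.
Put 9U in rack 6; 0U remain.
Put 7U in rack 8; 5U remain.
Put 7U in rack 9; 17U remain.
Put 6U in rack 9; 11U remain.
Put 4U in rack 3; 0U remain.
Put 3U in rack 4; 2U remain.
Put 2U in rack 2; 0U remain.
Put 2U in rack 4; 0U remain.
9 racks × 24U = 216U; used 199U; unused 17U.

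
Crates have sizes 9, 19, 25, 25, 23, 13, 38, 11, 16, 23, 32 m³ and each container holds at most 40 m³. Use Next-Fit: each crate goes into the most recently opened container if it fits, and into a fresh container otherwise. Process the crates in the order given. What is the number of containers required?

8

Put 9 m³ in container 1; 31 m³ remain.
Put 19 m³ in container 1; 12 m³ remain.
Put 25 m³ in container 2; 15 m³ remain.
Put 25 m³ in container 3; 15 m³ remain.
Put 23 m³ in container 4; 17 m³ remain.
Put 13 m³ in container 4; 4 m³ remain.
Put 38 m³ in container 5; 2 m³ remain.
Put 11 m³ in container 6; 29 m³ remain.
Put 16 m³ in container 6; 13 m³ remain.
Put 23 m³ in container 7; 17 m³ remain.
Put 32 m³ in container 8; 8 m³ remain.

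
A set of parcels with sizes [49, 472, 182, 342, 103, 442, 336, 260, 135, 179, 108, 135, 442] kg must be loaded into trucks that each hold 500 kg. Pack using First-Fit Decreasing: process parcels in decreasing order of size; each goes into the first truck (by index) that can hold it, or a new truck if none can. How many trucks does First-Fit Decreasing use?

Sorted descending: 472, 442, 442, 342, 336, 260, 182, 179, 135, 135, 108, 103, 49.
truck 1: place 472 kg, 28 kg left
truck 2: place 442 kg, 58 kg left
truck 3: place 442 kg, 58 kg left
truck 4: place 342 kg, 158 kg left
truck 5: place 336 kg, 164 kg left
truck 6: place 260 kg, 240 kg left
truck 6: place 182 kg, 58 kg left
truck 7: place 179 kg, 321 kg left
truck 4: place 135 kg, 23 kg left
truck 5: place 135 kg, 29 kg left
truck 7: place 108 kg, 213 kg left
truck 7: place 103 kg, 110 kg left
truck 2: place 49 kg, 9 kg left

7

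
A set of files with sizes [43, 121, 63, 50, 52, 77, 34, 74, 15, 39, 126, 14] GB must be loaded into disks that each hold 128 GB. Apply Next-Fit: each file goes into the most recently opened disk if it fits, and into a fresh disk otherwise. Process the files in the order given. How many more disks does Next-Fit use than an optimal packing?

2

Next-Fit: [43] [121] [63,50] [52] [77,34] [74,15,39] [126] [14] → 8 disks.
Total size 708 GB; any packing needs at least ⌈708/128⌉ = 6 disks.
An optimal packing achieves that bound: [126] [121] [77,50] [74,52] [63,43,15] [39,34,14] → 6 disks.
Excess: 8 − 6 = 2.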